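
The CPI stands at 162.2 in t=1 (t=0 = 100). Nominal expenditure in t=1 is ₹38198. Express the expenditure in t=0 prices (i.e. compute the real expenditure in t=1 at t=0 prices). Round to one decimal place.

23549.9

Real = Nominal ÷ (Index/100) = 38198 ÷ (162.2/100)
     = 38198 ÷ 1.622 = 23549.9383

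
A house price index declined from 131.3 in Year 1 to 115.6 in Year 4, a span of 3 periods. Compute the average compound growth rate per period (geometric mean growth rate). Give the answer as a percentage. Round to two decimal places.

-4.16%

Growth factor = (115.6/131.3)^(1/3) = (0.880427)^(1/3) = 0.958439
Growth rate = 0.958439 − 1 = -0.041561 = -4.1561%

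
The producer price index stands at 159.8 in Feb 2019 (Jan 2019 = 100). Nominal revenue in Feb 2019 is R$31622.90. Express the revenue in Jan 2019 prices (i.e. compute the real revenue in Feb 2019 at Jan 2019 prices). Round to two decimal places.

Real = Nominal ÷ (Index/100) = 31622.90 ÷ (159.8/100)
     = 31622.90 ÷ 1.598 = 19789.0488

19789.05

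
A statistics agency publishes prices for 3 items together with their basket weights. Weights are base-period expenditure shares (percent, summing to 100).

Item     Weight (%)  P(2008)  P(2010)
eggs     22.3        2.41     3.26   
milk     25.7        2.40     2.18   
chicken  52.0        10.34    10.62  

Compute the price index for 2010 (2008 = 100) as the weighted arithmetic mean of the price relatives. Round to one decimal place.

106.9

eggs: 22.3 × (3.26/2.41) = 22.3 × 1.352697 = 30.1651
milk: 25.7 × (2.18/2.40) = 25.7 × 0.908333 = 23.3442
chicken: 52.0 × (10.62/10.34) = 52.0 × 1.027079 = 53.4081
Index = Σ wᵢ·(p₁ᵢ/p₀ᵢ) = 30.1651 + 23.3442 + 53.4081 = 106.9174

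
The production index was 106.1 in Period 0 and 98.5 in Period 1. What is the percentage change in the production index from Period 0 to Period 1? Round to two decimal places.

-7.16%

Change = (98.5 − 106.1) / 106.1 × 100
       = -7.6 / 106.1 × 100 = -7.1631%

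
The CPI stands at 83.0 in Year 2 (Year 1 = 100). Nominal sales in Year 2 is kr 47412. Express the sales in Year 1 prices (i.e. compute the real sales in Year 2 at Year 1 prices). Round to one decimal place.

Real = Nominal ÷ (Index/100) = 47412 ÷ (83.0/100)
     = 47412 ÷ 0.830 = 57122.8916

57122.9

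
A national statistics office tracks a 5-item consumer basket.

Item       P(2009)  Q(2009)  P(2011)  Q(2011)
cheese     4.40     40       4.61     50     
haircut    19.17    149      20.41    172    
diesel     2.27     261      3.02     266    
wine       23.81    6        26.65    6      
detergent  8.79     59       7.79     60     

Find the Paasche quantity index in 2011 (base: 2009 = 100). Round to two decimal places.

Paasche quantity index uses current-period prices as weights.
ΣP(2011)·Q(2011) = 4.61×50 + 20.41×172 + 3.02×266 + 26.65×6 + 7.79×60 = 230.5 + 3510.52 + 803.32 + 159.9 + 467.4 = 5171.64
ΣP(2011)·Q(2009) = 4.61×40 + 20.41×149 + 3.02×261 + 26.65×6 + 7.79×59 = 184.4 + 3041.09 + 788.22 + 159.9 + 459.61 = 4633.22
Index = 5171.64 / 4633.22 × 100 = 111.6209

111.62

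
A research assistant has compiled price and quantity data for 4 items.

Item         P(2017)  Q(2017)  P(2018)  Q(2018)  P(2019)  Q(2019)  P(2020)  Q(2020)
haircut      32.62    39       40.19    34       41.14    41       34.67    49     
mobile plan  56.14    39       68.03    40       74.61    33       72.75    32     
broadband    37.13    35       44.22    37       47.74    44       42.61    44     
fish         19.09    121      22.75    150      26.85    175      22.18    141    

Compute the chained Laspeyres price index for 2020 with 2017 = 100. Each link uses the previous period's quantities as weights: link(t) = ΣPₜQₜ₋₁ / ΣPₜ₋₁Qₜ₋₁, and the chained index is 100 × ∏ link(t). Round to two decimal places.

Link 2017→2018:
ΣP(2018)Q(2017) = 40.19×39 + 68.03×39 + 44.22×35 + 22.75×121 = 1567.41 + 2653.17 + 1547.7 + 2752.75 = 8521.03
ΣP(2017)Q(2017) = 32.62×39 + 56.14×39 + 37.13×35 + 19.09×121 = 1272.18 + 2189.46 + 1299.55 + 2309.89 = 7071.08
link = 8521.03/7071.08 = 1.205054
Link 2018→2019:
ΣP(2019)Q(2018) = 41.14×34 + 74.61×40 + 47.74×37 + 26.85×150 = 1398.76 + 2984.4 + 1766.38 + 4027.5 = 10177.04
ΣP(2018)Q(2018) = 40.19×34 + 68.03×40 + 44.22×37 + 22.75×150 = 1366.46 + 2721.2 + 1636.14 + 3412.5 = 9136.3
link = 10177.04/9136.3 = 1.113913
Link 2019→2020:
ΣP(2020)Q(2019) = 34.67×41 + 72.75×33 + 42.61×44 + 22.18×175 = 1421.47 + 2400.75 + 1874.84 + 3881.5 = 9578.56
ΣP(2019)Q(2019) = 41.14×41 + 74.61×33 + 47.74×44 + 26.85×175 = 1686.74 + 2462.13 + 2100.56 + 4698.75 = 10948.18
link = 9578.56/10948.18 = 0.874900
Chained index = 100 × 1.205054 × 1.113913 × 0.874900 = 117.4399

117.44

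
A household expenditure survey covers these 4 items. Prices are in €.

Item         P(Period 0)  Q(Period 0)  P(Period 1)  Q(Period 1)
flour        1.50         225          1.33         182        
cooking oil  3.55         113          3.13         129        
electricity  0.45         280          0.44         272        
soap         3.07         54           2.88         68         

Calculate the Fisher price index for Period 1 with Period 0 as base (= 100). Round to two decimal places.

Laspeyres component (base-period weights):
ΣP(Period 1)Q(Period 0) = 1.33×225 + 3.13×113 + 0.44×280 + 2.88×54 = 299.25 + 353.69 + 123.2 + 155.52 = 931.66
ΣP(Period 0)Q(Period 0) = 1.50×225 + 3.55×113 + 0.45×280 + 3.07×54 = 337.5 + 401.15 + 126 + 165.78 = 1030.43
L = 931.66 / 1030.43 × 100 = 90.4147
Paasche component (current-period weights):
ΣP(Period 1)Q(Period 1) = 1.33×182 + 3.13×129 + 0.44×272 + 2.88×68 = 242.06 + 403.77 + 119.68 + 195.84 = 961.35
ΣP(Period 0)Q(Period 1) = 1.50×182 + 3.55×129 + 0.45×272 + 3.07×68 = 273 + 457.95 + 122.4 + 208.76 = 1062.11
P = 961.35 / 1062.11 × 100 = 90.5132
Fisher = √(L × P) = √(90.4147 × 90.5132) = 90.4639

90.46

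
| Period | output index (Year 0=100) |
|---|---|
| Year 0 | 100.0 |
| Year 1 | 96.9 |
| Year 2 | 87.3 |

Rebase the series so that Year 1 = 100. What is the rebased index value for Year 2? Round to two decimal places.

90.09

Rebased(Year 2) = 87.3 / 96.9 × 100 = 90.0929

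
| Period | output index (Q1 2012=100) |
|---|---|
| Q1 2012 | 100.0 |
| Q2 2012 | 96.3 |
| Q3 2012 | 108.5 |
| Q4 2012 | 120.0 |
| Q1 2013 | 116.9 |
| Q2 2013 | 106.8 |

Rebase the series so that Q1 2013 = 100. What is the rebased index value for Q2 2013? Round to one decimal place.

91.4

Rebased(Q2 2013) = 106.8 / 116.9 × 100 = 91.3601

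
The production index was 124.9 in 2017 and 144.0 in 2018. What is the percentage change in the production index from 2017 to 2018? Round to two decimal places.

15.29%

Change = (144.0 − 124.9) / 124.9 × 100
       = 19.1 / 124.9 × 100 = 15.2922%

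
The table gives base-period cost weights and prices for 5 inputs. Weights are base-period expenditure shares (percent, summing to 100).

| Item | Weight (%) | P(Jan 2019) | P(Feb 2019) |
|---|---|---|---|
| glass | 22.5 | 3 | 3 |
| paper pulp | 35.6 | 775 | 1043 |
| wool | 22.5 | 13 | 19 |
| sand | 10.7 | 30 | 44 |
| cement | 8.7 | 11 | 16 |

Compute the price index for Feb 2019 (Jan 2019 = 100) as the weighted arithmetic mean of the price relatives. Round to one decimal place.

glass: 22.5 × (3/3) = 22.5 × 1.000000 = 22.5000
paper pulp: 35.6 × (1043/775) = 35.6 × 1.345806 = 47.9107
wool: 22.5 × (19/13) = 22.5 × 1.461538 = 32.8846
sand: 10.7 × (44/30) = 10.7 × 1.466667 = 15.6933
cement: 8.7 × (16/11) = 8.7 × 1.454545 = 12.6545
Index = Σ wᵢ·(p₁ᵢ/p₀ᵢ) = 22.5000 + 47.9107 + 32.8846 + 15.6933 + 12.6545 = 131.6432

131.6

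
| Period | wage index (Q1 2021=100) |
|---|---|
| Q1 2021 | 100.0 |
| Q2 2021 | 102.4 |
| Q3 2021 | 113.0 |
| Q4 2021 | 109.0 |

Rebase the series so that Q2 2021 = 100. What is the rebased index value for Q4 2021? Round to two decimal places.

Rebased(Q4 2021) = 109.0 / 102.4 × 100 = 106.4453

106.45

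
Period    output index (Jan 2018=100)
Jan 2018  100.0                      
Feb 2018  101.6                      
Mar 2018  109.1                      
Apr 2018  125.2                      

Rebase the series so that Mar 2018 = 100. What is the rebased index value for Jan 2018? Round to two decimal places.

91.66

Rebased(Jan 2018) = 100.0 / 109.1 × 100 = 91.6590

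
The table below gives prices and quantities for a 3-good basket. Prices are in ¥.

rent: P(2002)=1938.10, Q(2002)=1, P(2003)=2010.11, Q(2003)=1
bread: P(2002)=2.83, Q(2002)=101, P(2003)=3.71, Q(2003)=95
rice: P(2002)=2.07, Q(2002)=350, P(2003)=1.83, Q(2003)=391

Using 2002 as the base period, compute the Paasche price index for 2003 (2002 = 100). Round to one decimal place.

Paasche price index uses current-period quantities as weights.
ΣP(2003)·Q(2003) = 2010.11×1 + 3.71×95 + 1.83×391 = 2010.11 + 352.45 + 715.53 = 3078.09
ΣP(2002)·Q(2003) = 1938.10×1 + 2.83×95 + 2.07×391 = 1938.1 + 268.85 + 809.37 = 3016.32
Index = 3078.09 / 3016.32 × 100 = 102.0479

102.0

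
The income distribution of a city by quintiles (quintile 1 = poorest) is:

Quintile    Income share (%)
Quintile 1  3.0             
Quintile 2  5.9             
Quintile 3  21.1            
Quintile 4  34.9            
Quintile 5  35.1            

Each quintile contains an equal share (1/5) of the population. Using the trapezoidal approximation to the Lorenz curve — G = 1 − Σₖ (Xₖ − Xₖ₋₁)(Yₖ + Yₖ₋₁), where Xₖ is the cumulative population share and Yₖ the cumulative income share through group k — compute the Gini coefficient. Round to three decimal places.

Cumulative income shares Yₖ: 0.0300, 0.0890, 0.3000, 0.6490, 1.0000
Σ (Xₖ−Xₖ₋₁)(Yₖ+Yₖ₋₁) = (1/5)(0.0300+0.0000) + (1/5)(0.0890+0.0300) + (1/5)(0.3000+0.0890) + (1/5)(0.6490+0.3000) + (1/5)(1.0000+0.6490)
  = 0.0060 + 0.0238 + 0.0778 + 0.1898 + 0.3298 = 0.6272
G = 1 − 0.6272 = 0.3728

0.373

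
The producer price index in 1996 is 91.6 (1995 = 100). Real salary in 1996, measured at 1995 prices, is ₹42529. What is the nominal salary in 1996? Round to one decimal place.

38956.6

Nominal = Real × (Index/100) = 42529 × (91.6/100)
        = 42529 × 0.916 = 38956.5640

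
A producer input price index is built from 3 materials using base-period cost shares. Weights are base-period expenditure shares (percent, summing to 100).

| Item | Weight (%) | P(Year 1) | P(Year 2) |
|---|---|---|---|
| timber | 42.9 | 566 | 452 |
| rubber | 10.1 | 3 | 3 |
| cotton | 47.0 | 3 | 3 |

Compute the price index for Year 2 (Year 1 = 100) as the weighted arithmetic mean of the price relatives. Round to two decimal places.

timber: 42.9 × (452/566) = 42.9 × 0.798587 = 34.2594
rubber: 10.1 × (3/3) = 10.1 × 1.000000 = 10.1000
cotton: 47.0 × (3/3) = 47.0 × 1.000000 = 47.0000
Index = Σ wᵢ·(p₁ᵢ/p₀ᵢ) = 34.2594 + 10.1000 + 47.0000 = 91.3594

91.36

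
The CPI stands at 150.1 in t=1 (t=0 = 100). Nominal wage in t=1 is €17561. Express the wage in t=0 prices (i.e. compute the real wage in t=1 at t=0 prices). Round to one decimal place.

11699.5

Real = Nominal ÷ (Index/100) = 17561 ÷ (150.1/100)
     = 17561 ÷ 1.501 = 11699.5336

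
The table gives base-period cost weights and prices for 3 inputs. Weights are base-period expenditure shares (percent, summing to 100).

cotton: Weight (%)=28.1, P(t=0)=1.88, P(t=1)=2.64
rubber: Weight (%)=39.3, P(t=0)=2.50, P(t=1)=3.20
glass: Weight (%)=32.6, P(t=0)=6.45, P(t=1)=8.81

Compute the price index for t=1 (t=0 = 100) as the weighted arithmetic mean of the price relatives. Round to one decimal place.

134.3

cotton: 28.1 × (2.64/1.88) = 28.1 × 1.404255 = 39.4596
rubber: 39.3 × (3.20/2.50) = 39.3 × 1.280000 = 50.3040
glass: 32.6 × (8.81/6.45) = 32.6 × 1.365891 = 44.5281
Index = Σ wᵢ·(p₁ᵢ/p₀ᵢ) = 39.4596 + 50.3040 + 44.5281 = 134.2916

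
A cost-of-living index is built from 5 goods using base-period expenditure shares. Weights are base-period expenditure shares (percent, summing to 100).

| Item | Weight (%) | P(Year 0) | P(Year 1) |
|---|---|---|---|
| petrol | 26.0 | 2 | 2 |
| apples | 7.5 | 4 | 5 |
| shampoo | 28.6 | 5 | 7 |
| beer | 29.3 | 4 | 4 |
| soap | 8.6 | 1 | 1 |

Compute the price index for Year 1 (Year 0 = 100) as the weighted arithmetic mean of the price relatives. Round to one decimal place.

113.3

petrol: 26.0 × (2/2) = 26.0 × 1.000000 = 26.0000
apples: 7.5 × (5/4) = 7.5 × 1.250000 = 9.3750
shampoo: 28.6 × (7/5) = 28.6 × 1.400000 = 40.0400
beer: 29.3 × (4/4) = 29.3 × 1.000000 = 29.3000
soap: 8.6 × (1/1) = 8.6 × 1.000000 = 8.6000
Index = Σ wᵢ·(p₁ᵢ/p₀ᵢ) = 26.0000 + 9.3750 + 40.0400 + 29.3000 + 8.6000 = 113.3150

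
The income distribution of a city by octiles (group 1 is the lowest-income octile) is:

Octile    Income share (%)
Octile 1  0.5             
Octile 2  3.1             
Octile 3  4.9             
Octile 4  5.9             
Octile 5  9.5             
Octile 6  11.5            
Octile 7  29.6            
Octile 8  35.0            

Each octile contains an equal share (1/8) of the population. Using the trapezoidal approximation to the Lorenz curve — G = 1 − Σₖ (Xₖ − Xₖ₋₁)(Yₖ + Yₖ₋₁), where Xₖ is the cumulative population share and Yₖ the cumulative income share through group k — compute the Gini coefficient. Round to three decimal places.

Cumulative income shares Yₖ: 0.0050, 0.0360, 0.0850, 0.1440, 0.2390, 0.3540, 0.6500, 1.0000
Σ (Xₖ−Xₖ₋₁)(Yₖ+Yₖ₋₁) = (1/8)(0.0050+0.0000) + (1/8)(0.0360+0.0050) + (1/8)(0.0850+0.0360) + (1/8)(0.1440+0.0850) + (1/8)(0.2390+0.1440) + (1/8)(0.3540+0.2390) + (1/8)(0.6500+0.3540) + (1/8)(1.0000+0.6500)
  = 0.0006 + 0.0051 + 0.0151 + 0.0286 + 0.0479 + 0.0741 + 0.1255 + 0.2062 = 0.5032
G = 1 − 0.5032 = 0.4968

0.497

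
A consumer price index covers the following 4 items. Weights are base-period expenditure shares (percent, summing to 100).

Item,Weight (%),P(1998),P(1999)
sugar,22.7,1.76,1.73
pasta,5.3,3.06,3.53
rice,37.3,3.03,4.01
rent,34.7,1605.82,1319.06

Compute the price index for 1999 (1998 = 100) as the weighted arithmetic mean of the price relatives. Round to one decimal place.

sugar: 22.7 × (1.73/1.76) = 22.7 × 0.982955 = 22.3131
pasta: 5.3 × (3.53/3.06) = 5.3 × 1.153595 = 6.1141
rice: 37.3 × (4.01/3.03) = 37.3 × 1.323432 = 49.3640
rent: 34.7 × (1319.06/1605.82) = 34.7 × 0.821425 = 28.5034
Index = Σ wᵢ·(p₁ᵢ/p₀ᵢ) = 22.3131 + 6.1141 + 49.3640 + 28.5034 = 106.2946

106.3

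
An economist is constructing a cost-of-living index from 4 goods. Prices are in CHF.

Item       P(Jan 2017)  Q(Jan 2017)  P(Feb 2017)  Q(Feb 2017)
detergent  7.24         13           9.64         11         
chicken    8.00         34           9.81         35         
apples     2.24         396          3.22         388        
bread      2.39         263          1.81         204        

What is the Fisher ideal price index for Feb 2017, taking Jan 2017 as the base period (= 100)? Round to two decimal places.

Laspeyres component (base-period weights):
ΣP(Feb 2017)Q(Jan 2017) = 9.64×13 + 9.81×34 + 3.22×396 + 1.81×263 = 125.32 + 333.54 + 1275.12 + 476.03 = 2210.01
ΣP(Jan 2017)Q(Jan 2017) = 7.24×13 + 8.00×34 + 2.24×396 + 2.39×263 = 94.12 + 272 + 887.04 + 628.57 = 1881.73
L = 2210.01 / 1881.73 × 100 = 117.4456
Paasche component (current-period weights):
ΣP(Feb 2017)Q(Feb 2017) = 9.64×11 + 9.81×35 + 3.22×388 + 1.81×204 = 106.04 + 343.35 + 1249.36 + 369.24 = 2067.99
ΣP(Jan 2017)Q(Feb 2017) = 7.24×11 + 8.00×35 + 2.24×388 + 2.39×204 = 79.64 + 280 + 869.12 + 487.56 = 1716.32
P = 2067.99 / 1716.32 × 100 = 120.4898
Fisher = √(L × P) = √(117.4456 × 120.4898) = 118.9580

118.96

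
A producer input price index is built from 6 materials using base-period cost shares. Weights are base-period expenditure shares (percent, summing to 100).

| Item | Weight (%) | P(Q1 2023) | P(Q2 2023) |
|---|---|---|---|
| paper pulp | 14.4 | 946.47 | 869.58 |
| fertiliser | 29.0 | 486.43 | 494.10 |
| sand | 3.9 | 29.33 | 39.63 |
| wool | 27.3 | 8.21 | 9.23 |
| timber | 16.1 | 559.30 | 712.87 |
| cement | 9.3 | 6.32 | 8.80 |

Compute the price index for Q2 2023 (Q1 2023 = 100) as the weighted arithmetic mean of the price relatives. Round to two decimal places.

paper pulp: 14.4 × (869.58/946.47) = 14.4 × 0.918761 = 13.2302
fertiliser: 29.0 × (494.10/486.43) = 29.0 × 1.015768 = 29.4573
sand: 3.9 × (39.63/29.33) = 3.9 × 1.351176 = 5.2696
wool: 27.3 × (9.23/8.21) = 27.3 × 1.124239 = 30.6917
timber: 16.1 × (712.87/559.30) = 16.1 × 1.274575 = 20.5207
cement: 9.3 × (8.80/6.32) = 9.3 × 1.392405 = 12.9494
Index = Σ wᵢ·(p₁ᵢ/p₀ᵢ) = 13.2302 + 29.4573 + 5.2696 + 30.6917 + 20.5207 + 12.9494 = 112.1188

112.12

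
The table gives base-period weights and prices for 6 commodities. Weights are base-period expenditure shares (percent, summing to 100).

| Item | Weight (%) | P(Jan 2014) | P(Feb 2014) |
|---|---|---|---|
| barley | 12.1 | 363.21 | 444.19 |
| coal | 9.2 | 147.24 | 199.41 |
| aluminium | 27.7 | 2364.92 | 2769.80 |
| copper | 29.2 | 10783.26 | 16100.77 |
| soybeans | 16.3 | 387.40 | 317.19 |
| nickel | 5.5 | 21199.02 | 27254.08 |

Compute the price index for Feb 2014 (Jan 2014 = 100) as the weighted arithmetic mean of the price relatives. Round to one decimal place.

123.7

barley: 12.1 × (444.19/363.21) = 12.1 × 1.222956 = 14.7978
coal: 9.2 × (199.41/147.24) = 9.2 × 1.354319 = 12.4597
aluminium: 27.7 × (2769.80/2364.92) = 27.7 × 1.171202 = 32.4423
copper: 29.2 × (16100.77/10783.26) = 29.2 × 1.493126 = 43.5993
soybeans: 16.3 × (317.19/387.40) = 16.3 × 0.818766 = 13.3459
nickel: 5.5 × (27254.08/21199.02) = 5.5 × 1.285629 = 7.0710
Index = Σ wᵢ·(p₁ᵢ/p₀ᵢ) = 14.7978 + 12.4597 + 32.4423 + 43.5993 + 13.3459 + 7.0710 = 123.7160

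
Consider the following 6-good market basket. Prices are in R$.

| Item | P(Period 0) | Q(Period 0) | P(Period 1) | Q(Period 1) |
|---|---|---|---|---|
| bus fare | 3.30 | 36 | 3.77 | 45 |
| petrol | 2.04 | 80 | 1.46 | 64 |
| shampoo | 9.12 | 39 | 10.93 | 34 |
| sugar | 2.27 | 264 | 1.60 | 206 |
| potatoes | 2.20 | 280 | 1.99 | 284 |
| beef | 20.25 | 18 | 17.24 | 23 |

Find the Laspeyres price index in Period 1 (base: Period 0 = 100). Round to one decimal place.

88.8

Laspeyres price index uses base-period quantities as weights.
ΣP(Period 1)·Q(Period 0) = 3.77×36 + 1.46×80 + 10.93×39 + 1.60×264 + 1.99×280 + 17.24×18 = 135.72 + 116.8 + 426.27 + 422.4 + 557.2 + 310.32 = 1968.71
ΣP(Period 0)·Q(Period 0) = 3.30×36 + 2.04×80 + 9.12×39 + 2.27×264 + 2.20×280 + 20.25×18 = 118.8 + 163.2 + 355.68 + 599.28 + 616 + 364.5 = 2217.46
Index = 1968.71 / 2217.46 × 100 = 88.7822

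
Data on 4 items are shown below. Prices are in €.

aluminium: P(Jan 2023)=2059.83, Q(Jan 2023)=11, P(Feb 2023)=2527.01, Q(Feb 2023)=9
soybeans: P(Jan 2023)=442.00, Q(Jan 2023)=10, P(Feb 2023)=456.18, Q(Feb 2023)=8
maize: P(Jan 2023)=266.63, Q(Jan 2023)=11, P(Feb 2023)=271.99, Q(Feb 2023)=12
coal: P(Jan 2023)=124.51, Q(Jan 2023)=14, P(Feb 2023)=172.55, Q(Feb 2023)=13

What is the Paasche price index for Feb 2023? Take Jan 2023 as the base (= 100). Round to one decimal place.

Paasche price index uses current-period quantities as weights.
ΣP(Feb 2023)·Q(Feb 2023) = 2527.01×9 + 456.18×8 + 271.99×12 + 172.55×13 = 22743.09 + 3649.44 + 3263.88 + 2243.15 = 31899.56
ΣP(Jan 2023)·Q(Feb 2023) = 2059.83×9 + 442.00×8 + 266.63×12 + 124.51×13 = 18538.47 + 3536 + 3199.56 + 1618.63 = 26892.66
Index = 31899.56 / 26892.66 × 100 = 118.6181

118.6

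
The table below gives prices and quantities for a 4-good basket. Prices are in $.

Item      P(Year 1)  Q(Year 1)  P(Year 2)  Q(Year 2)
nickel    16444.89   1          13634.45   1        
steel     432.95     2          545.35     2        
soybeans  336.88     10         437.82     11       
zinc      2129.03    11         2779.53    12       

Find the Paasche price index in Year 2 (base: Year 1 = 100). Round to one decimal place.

113.6

Paasche price index uses current-period quantities as weights.
ΣP(Year 2)·Q(Year 2) = 13634.45×1 + 545.35×2 + 437.82×11 + 2779.53×12 = 13634.45 + 1090.7 + 4816.02 + 33354.36 = 52895.53
ΣP(Year 1)·Q(Year 2) = 16444.89×1 + 432.95×2 + 336.88×11 + 2129.03×12 = 16444.89 + 865.9 + 3705.68 + 25548.36 = 46564.83
Index = 52895.53 / 46564.83 × 100 = 113.5955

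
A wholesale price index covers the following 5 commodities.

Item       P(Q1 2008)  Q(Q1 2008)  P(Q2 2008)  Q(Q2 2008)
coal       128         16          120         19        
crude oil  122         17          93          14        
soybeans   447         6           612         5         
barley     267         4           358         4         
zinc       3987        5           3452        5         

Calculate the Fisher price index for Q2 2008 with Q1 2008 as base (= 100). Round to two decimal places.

92.77

Laspeyres component (base-period weights):
ΣP(Q2 2008)Q(Q1 2008) = 120×16 + 93×17 + 612×6 + 358×4 + 3452×5 = 1920 + 1581 + 3672 + 1432 + 17260 = 25865
ΣP(Q1 2008)Q(Q1 2008) = 128×16 + 122×17 + 447×6 + 267×4 + 3987×5 = 2048 + 2074 + 2682 + 1068 + 19935 = 27807
L = 25865 / 27807 × 100 = 93.0161
Paasche component (current-period weights):
ΣP(Q2 2008)Q(Q2 2008) = 120×19 + 93×14 + 612×5 + 358×4 + 3452×5 = 2280 + 1302 + 3060 + 1432 + 17260 = 25334
ΣP(Q1 2008)Q(Q2 2008) = 128×19 + 122×14 + 447×5 + 267×4 + 3987×5 = 2432 + 1708 + 2235 + 1068 + 19935 = 27378
P = 25334 / 27378 × 100 = 92.5342
Fisher = √(L × P) = √(93.0161 × 92.5342) = 92.7748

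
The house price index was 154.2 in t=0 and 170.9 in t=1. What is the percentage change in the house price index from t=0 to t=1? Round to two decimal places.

10.83%

Change = (170.9 − 154.2) / 154.2 × 100
       = 16.7 / 154.2 × 100 = 10.8301%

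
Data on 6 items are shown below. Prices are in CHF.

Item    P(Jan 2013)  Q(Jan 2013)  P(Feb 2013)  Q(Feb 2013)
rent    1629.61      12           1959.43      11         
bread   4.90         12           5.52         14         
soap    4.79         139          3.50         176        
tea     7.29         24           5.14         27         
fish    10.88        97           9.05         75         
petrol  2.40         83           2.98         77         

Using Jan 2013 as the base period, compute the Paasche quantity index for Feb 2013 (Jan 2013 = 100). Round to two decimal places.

92.02

Paasche quantity index uses current-period prices as weights.
ΣP(Feb 2013)·Q(Feb 2013) = 1959.43×11 + 5.52×14 + 3.50×176 + 5.14×27 + 9.05×75 + 2.98×77 = 21553.73 + 77.28 + 616 + 138.78 + 678.75 + 229.46 = 23294
ΣP(Feb 2013)·Q(Jan 2013) = 1959.43×12 + 5.52×12 + 3.50×139 + 5.14×24 + 9.05×97 + 2.98×83 = 23513.16 + 66.24 + 486.5 + 123.36 + 877.85 + 247.34 = 25314.45
Index = 23294 / 25314.45 × 100 = 92.0186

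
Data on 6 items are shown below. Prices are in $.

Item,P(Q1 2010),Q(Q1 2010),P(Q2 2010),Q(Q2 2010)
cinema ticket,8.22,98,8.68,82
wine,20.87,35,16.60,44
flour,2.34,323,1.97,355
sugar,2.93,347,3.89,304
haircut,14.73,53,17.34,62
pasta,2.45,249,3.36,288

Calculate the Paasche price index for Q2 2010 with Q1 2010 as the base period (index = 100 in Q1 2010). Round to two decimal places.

108.80

Paasche price index uses current-period quantities as weights.
ΣP(Q2 2010)·Q(Q2 2010) = 8.68×82 + 16.60×44 + 1.97×355 + 3.89×304 + 17.34×62 + 3.36×288 = 711.76 + 730.4 + 699.35 + 1182.56 + 1075.08 + 967.68 = 5366.83
ΣP(Q1 2010)·Q(Q2 2010) = 8.22×82 + 20.87×44 + 2.34×355 + 2.93×304 + 14.73×62 + 2.45×288 = 674.04 + 918.28 + 830.7 + 890.72 + 913.26 + 705.6 = 4932.6
Index = 5366.83 / 4932.6 × 100 = 108.8033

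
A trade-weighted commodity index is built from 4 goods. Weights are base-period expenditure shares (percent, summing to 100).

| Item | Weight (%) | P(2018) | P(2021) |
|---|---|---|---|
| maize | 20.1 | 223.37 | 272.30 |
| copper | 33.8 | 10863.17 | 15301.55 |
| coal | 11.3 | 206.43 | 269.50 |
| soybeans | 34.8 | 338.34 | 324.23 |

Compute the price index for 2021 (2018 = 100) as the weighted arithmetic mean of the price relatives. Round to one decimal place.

120.2

maize: 20.1 × (272.30/223.37) = 20.1 × 1.219054 = 24.5030
copper: 33.8 × (15301.55/10863.17) = 33.8 × 1.408571 = 47.6097
coal: 11.3 × (269.50/206.43) = 11.3 × 1.305527 = 14.7525
soybeans: 34.8 × (324.23/338.34) = 34.8 × 0.958296 = 33.3487
Index = Σ wᵢ·(p₁ᵢ/p₀ᵢ) = 24.5030 + 47.6097 + 14.7525 + 33.3487 = 120.2139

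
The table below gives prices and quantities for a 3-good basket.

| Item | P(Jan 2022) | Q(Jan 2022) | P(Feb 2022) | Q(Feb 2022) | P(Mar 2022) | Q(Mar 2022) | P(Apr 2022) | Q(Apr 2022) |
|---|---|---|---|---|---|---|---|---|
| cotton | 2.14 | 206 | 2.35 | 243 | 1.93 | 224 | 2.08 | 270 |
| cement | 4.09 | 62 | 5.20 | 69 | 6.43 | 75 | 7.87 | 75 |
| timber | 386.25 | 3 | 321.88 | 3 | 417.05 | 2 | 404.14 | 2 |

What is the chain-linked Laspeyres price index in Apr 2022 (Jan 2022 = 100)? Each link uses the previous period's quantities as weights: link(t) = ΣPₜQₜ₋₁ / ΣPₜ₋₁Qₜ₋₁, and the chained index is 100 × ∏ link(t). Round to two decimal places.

Link Jan 2022→Feb 2022:
ΣP(Feb 2022)Q(Jan 2022) = 2.35×206 + 5.20×62 + 321.88×3 = 484.1 + 322.4 + 965.64 = 1772.14
ΣP(Jan 2022)Q(Jan 2022) = 2.14×206 + 4.09×62 + 386.25×3 = 440.84 + 253.58 + 1158.75 = 1853.17
link = 1772.14/1853.17 = 0.956275
Link Feb 2022→Mar 2022:
ΣP(Mar 2022)Q(Feb 2022) = 1.93×243 + 6.43×69 + 417.05×3 = 468.99 + 443.67 + 1251.15 = 2163.81
ΣP(Feb 2022)Q(Feb 2022) = 2.35×243 + 5.20×69 + 321.88×3 = 571.05 + 358.8 + 965.64 = 1895.49
link = 2163.81/1895.49 = 1.141557
Link Mar 2022→Apr 2022:
ΣP(Apr 2022)Q(Mar 2022) = 2.08×224 + 7.87×75 + 404.14×2 = 465.92 + 590.25 + 808.28 = 1864.45
ΣP(Mar 2022)Q(Mar 2022) = 1.93×224 + 6.43×75 + 417.05×2 = 432.32 + 482.25 + 834.1 = 1748.67
link = 1864.45/1748.67 = 1.066210
Chained index = 100 × 0.956275 × 1.141557 × 1.066210 = 116.3920

116.39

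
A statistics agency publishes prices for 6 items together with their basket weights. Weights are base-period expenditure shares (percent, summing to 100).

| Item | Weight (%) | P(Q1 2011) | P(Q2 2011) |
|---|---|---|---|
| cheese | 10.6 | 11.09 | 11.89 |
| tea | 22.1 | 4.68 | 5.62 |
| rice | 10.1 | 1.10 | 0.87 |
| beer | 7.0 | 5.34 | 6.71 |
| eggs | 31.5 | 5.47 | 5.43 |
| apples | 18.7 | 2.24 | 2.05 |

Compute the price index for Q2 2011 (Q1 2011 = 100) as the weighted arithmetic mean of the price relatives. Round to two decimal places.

103.07

cheese: 10.6 × (11.89/11.09) = 10.6 × 1.072137 = 11.3647
tea: 22.1 × (5.62/4.68) = 22.1 × 1.200855 = 26.5389
rice: 10.1 × (0.87/1.10) = 10.1 × 0.790909 = 7.9882
beer: 7.0 × (6.71/5.34) = 7.0 × 1.256554 = 8.7959
eggs: 31.5 × (5.43/5.47) = 31.5 × 0.992687 = 31.2697
apples: 18.7 × (2.05/2.24) = 18.7 × 0.915179 = 17.1138
Index = Σ wᵢ·(p₁ᵢ/p₀ᵢ) = 11.3647 + 26.5389 + 7.9882 + 8.7959 + 31.2697 + 17.1138 = 103.0711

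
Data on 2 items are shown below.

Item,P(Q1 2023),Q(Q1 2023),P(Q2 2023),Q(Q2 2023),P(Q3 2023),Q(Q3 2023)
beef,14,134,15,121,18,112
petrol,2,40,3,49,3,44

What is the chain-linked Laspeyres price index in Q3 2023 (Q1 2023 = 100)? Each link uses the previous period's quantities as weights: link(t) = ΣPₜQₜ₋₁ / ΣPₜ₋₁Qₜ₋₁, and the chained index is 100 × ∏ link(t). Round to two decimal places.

129.04

Link Q1 2023→Q2 2023:
ΣP(Q2 2023)Q(Q1 2023) = 15×134 + 3×40 = 2010 + 120 = 2130
ΣP(Q1 2023)Q(Q1 2023) = 14×134 + 2×40 = 1876 + 80 = 1956
link = 2130/1956 = 1.088957
Link Q2 2023→Q3 2023:
ΣP(Q3 2023)Q(Q2 2023) = 18×121 + 3×49 = 2178 + 147 = 2325
ΣP(Q2 2023)Q(Q2 2023) = 15×121 + 3×49 = 1815 + 147 = 1962
link = 2325/1962 = 1.185015
Chained index = 100 × 1.088957 × 1.185015 = 129.0431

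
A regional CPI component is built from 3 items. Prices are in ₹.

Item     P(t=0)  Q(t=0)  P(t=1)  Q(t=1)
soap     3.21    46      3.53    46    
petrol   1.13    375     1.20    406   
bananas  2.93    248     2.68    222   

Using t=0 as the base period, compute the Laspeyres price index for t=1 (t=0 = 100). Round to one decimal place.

98.4

Laspeyres price index uses base-period quantities as weights.
ΣP(t=1)·Q(t=0) = 3.53×46 + 1.20×375 + 2.68×248 = 162.38 + 450 + 664.64 = 1277.02
ΣP(t=0)·Q(t=0) = 3.21×46 + 1.13×375 + 2.93×248 = 147.66 + 423.75 + 726.64 = 1298.05
Index = 1277.02 / 1298.05 × 100 = 98.3799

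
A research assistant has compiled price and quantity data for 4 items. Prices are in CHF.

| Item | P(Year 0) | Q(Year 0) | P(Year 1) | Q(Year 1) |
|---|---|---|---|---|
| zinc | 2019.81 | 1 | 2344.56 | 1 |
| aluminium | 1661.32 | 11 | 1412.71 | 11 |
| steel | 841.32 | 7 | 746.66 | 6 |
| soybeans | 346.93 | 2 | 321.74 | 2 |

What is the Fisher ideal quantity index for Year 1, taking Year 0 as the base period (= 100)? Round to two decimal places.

Laspeyres component (base-period weights):
ΣP(Year 0)Q(Year 1) = 2019.81×1 + 1661.32×11 + 841.32×6 + 346.93×2 = 2019.81 + 18274.52 + 5047.92 + 693.86 = 26036.11
ΣP(Year 0)Q(Year 0) = 2019.81×1 + 1661.32×11 + 841.32×7 + 346.93×2 = 2019.81 + 18274.52 + 5889.24 + 693.86 = 26877.43
L = 26036.11 / 26877.43 × 100 = 96.8698
Paasche component (current-period weights):
ΣP(Year 1)Q(Year 1) = 2344.56×1 + 1412.71×11 + 746.66×6 + 321.74×2 = 2344.56 + 15539.81 + 4479.96 + 643.48 = 23007.81
ΣP(Year 1)Q(Year 0) = 2344.56×1 + 1412.71×11 + 746.66×7 + 321.74×2 = 2344.56 + 15539.81 + 5226.62 + 643.48 = 23754.47
P = 23007.81 / 23754.47 × 100 = 96.8568
Fisher = √(L × P) = √(96.8698 × 96.8568) = 96.8633

96.86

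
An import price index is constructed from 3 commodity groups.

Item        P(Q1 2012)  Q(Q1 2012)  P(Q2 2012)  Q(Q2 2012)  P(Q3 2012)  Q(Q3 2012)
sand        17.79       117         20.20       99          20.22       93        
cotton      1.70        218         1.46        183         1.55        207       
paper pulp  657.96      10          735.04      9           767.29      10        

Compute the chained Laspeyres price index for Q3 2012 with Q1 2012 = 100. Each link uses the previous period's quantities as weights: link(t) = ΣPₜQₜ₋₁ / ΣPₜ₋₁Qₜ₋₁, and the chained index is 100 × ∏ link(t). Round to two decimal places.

114.94

Link Q1 2012→Q2 2012:
ΣP(Q2 2012)Q(Q1 2012) = 20.20×117 + 1.46×218 + 735.04×10 = 2363.4 + 318.28 + 7350.4 = 10032.08
ΣP(Q1 2012)Q(Q1 2012) = 17.79×117 + 1.70×218 + 657.96×10 = 2081.43 + 370.6 + 6579.6 = 9031.63
link = 10032.08/9031.63 = 1.110772
Link Q2 2012→Q3 2012:
ΣP(Q3 2012)Q(Q2 2012) = 20.22×99 + 1.55×183 + 767.29×9 = 2001.78 + 283.65 + 6905.61 = 9191.04
ΣP(Q2 2012)Q(Q2 2012) = 20.20×99 + 1.46×183 + 735.04×9 = 1999.8 + 267.18 + 6615.36 = 8882.34
link = 9191.04/8882.34 = 1.034754
Chained index = 100 × 1.110772 × 1.034754 = 114.9376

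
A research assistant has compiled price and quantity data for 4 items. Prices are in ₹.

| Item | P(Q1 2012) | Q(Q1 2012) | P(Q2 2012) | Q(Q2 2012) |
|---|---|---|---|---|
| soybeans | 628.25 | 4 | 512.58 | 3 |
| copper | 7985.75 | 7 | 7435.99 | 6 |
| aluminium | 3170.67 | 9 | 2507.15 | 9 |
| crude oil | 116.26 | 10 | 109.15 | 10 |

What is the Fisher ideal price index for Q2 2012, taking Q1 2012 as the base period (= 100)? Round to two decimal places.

88.03

Laspeyres component (base-period weights):
ΣP(Q2 2012)Q(Q1 2012) = 512.58×4 + 7435.99×7 + 2507.15×9 + 109.15×10 = 2050.32 + 52051.93 + 22564.35 + 1091.5 = 77758.1
ΣP(Q1 2012)Q(Q1 2012) = 628.25×4 + 7985.75×7 + 3170.67×9 + 116.26×10 = 2513 + 55900.25 + 28536.03 + 1162.6 = 88111.88
L = 77758.1 / 88111.88 × 100 = 88.2493
Paasche component (current-period weights):
ΣP(Q2 2012)Q(Q2 2012) = 512.58×3 + 7435.99×6 + 2507.15×9 + 109.15×10 = 1537.74 + 44615.94 + 22564.35 + 1091.5 = 69809.53
ΣP(Q1 2012)Q(Q2 2012) = 628.25×3 + 7985.75×6 + 3170.67×9 + 116.26×10 = 1884.75 + 47914.5 + 28536.03 + 1162.6 = 79497.88
P = 69809.53 / 79497.88 × 100 = 87.8131
Fisher = √(L × P) = √(88.2493 × 87.8131) = 88.0309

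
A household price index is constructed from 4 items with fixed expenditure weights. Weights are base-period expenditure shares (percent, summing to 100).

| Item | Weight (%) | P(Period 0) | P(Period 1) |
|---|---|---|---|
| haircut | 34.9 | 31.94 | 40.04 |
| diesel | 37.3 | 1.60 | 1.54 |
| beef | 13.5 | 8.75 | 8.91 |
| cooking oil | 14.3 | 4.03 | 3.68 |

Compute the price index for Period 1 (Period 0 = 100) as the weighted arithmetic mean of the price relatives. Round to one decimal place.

106.5

haircut: 34.9 × (40.04/31.94) = 34.9 × 1.253601 = 43.7507
diesel: 37.3 × (1.54/1.60) = 37.3 × 0.962500 = 35.9012
beef: 13.5 × (8.91/8.75) = 13.5 × 1.018286 = 13.7469
cooking oil: 14.3 × (3.68/4.03) = 14.3 × 0.913151 = 13.0581
Index = Σ wᵢ·(p₁ᵢ/p₀ᵢ) = 43.7507 + 35.9012 + 13.7469 + 13.0581 = 106.4568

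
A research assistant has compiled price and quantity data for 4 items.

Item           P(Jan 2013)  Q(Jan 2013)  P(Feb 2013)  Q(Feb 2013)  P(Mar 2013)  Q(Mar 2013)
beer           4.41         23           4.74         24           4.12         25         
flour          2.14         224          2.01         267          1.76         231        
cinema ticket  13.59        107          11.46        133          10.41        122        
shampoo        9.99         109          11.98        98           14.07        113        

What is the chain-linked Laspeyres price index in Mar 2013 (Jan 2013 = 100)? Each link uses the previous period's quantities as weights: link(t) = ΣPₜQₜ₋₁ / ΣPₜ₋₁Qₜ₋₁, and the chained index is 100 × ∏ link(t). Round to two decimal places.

Link Jan 2013→Feb 2013:
ΣP(Feb 2013)Q(Jan 2013) = 4.74×23 + 2.01×224 + 11.46×107 + 11.98×109 = 109.02 + 450.24 + 1226.22 + 1305.82 = 3091.3
ΣP(Jan 2013)Q(Jan 2013) = 4.41×23 + 2.14×224 + 13.59×107 + 9.99×109 = 101.43 + 479.36 + 1454.13 + 1088.91 = 3123.83
link = 3091.3/3123.83 = 0.989587
Link Feb 2013→Mar 2013:
ΣP(Mar 2013)Q(Feb 2013) = 4.12×24 + 1.76×267 + 10.41×133 + 14.07×98 = 98.88 + 469.92 + 1384.53 + 1378.86 = 3332.19
ΣP(Feb 2013)Q(Feb 2013) = 4.74×24 + 2.01×267 + 11.46×133 + 11.98×98 = 113.76 + 536.67 + 1524.18 + 1174.04 = 3348.65
link = 3332.19/3348.65 = 0.995085
Chained index = 100 × 0.989587 × 0.995085 = 98.4722

98.47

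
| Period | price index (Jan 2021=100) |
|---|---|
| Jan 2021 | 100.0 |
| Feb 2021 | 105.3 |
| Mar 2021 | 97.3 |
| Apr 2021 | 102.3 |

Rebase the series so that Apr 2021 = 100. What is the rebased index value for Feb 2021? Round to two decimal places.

102.93

Rebased(Feb 2021) = 105.3 / 102.3 × 100 = 102.9326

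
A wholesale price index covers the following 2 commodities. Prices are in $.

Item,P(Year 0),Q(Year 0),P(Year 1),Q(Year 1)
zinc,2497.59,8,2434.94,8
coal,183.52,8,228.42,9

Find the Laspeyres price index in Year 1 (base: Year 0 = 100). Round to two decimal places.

Laspeyres price index uses base-period quantities as weights.
ΣP(Year 1)·Q(Year 0) = 2434.94×8 + 228.42×8 = 19479.52 + 1827.36 = 21306.88
ΣP(Year 0)·Q(Year 0) = 2497.59×8 + 183.52×8 = 19980.72 + 1468.16 = 21448.88
Index = 21306.88 / 21448.88 × 100 = 99.3380

99.34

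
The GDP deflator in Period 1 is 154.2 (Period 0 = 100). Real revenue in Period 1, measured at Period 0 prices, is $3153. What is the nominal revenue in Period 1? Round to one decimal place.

4861.9

Nominal = Real × (Index/100) = 3153 × (154.2/100)
        = 3153 × 1.542 = 4861.9260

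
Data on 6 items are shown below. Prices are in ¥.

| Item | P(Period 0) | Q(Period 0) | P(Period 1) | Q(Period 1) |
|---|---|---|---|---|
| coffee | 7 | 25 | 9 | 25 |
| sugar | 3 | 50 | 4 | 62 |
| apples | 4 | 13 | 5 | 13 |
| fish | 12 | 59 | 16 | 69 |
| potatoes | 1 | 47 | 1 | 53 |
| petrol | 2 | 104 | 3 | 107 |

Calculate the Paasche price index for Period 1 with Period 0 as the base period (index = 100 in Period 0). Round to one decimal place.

Paasche price index uses current-period quantities as weights.
ΣP(Period 1)·Q(Period 1) = 9×25 + 4×62 + 5×13 + 16×69 + 1×53 + 3×107 = 225 + 248 + 65 + 1104 + 53 + 321 = 2016
ΣP(Period 0)·Q(Period 1) = 7×25 + 3×62 + 4×13 + 12×69 + 1×53 + 2×107 = 175 + 186 + 52 + 828 + 53 + 214 = 1508
Index = 2016 / 1508 × 100 = 133.6870

133.7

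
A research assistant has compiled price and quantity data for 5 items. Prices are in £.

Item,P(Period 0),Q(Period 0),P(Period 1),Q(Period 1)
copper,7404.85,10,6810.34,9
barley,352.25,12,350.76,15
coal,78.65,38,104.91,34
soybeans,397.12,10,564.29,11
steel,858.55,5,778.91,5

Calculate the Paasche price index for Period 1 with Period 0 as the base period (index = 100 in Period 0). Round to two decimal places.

96.35

Paasche price index uses current-period quantities as weights.
ΣP(Period 1)·Q(Period 1) = 6810.34×9 + 350.76×15 + 104.91×34 + 564.29×11 + 778.91×5 = 61293.06 + 5261.4 + 3566.94 + 6207.19 + 3894.55 = 80223.14
ΣP(Period 0)·Q(Period 1) = 7404.85×9 + 352.25×15 + 78.65×34 + 397.12×11 + 858.55×5 = 66643.65 + 5283.75 + 2674.1 + 4368.32 + 4292.75 = 83262.57
Index = 80223.14 / 83262.57 × 100 = 96.3496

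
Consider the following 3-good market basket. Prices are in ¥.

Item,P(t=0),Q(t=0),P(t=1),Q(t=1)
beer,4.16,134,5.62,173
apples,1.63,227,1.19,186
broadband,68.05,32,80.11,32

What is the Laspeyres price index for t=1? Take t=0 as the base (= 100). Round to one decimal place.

115.5

Laspeyres price index uses base-period quantities as weights.
ΣP(t=1)·Q(t=0) = 5.62×134 + 1.19×227 + 80.11×32 = 753.08 + 270.13 + 2563.52 = 3586.73
ΣP(t=0)·Q(t=0) = 4.16×134 + 1.63×227 + 68.05×32 = 557.44 + 370.01 + 2177.6 = 3105.05
Index = 3586.73 / 3105.05 × 100 = 115.5128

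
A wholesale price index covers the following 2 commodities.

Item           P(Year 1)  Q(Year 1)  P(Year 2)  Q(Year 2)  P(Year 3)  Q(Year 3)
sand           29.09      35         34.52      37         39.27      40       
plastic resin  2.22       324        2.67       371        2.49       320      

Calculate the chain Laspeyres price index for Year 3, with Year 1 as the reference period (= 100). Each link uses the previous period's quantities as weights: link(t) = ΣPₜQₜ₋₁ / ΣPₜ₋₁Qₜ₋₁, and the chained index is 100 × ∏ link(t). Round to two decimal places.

Link Year 1→Year 2:
ΣP(Year 2)Q(Year 1) = 34.52×35 + 2.67×324 = 1208.2 + 865.08 = 2073.28
ΣP(Year 1)Q(Year 1) = 29.09×35 + 2.22×324 = 1018.15 + 719.28 = 1737.43
link = 2073.28/1737.43 = 1.193303
Link Year 2→Year 3:
ΣP(Year 3)Q(Year 2) = 39.27×37 + 2.49×371 = 1452.99 + 923.79 = 2376.78
ΣP(Year 2)Q(Year 2) = 34.52×37 + 2.67×371 = 1277.24 + 990.57 = 2267.81
link = 2376.78/2267.81 = 1.048051
Chained index = 100 × 1.193303 × 1.048051 = 125.0642

125.06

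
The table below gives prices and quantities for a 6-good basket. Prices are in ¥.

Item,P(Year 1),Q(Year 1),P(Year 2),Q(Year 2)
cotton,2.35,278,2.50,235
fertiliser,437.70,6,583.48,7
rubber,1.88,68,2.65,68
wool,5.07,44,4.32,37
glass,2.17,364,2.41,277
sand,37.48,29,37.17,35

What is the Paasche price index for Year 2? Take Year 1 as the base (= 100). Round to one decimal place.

119.4

Paasche price index uses current-period quantities as weights.
ΣP(Year 2)·Q(Year 2) = 2.50×235 + 583.48×7 + 2.65×68 + 4.32×37 + 2.41×277 + 37.17×35 = 587.5 + 4084.36 + 180.2 + 159.84 + 667.57 + 1300.95 = 6980.42
ΣP(Year 1)·Q(Year 2) = 2.35×235 + 437.70×7 + 1.88×68 + 5.07×37 + 2.17×277 + 37.48×35 = 552.25 + 3063.9 + 127.84 + 187.59 + 601.09 + 1311.8 = 5844.47
Index = 6980.42 / 5844.47 × 100 = 119.4363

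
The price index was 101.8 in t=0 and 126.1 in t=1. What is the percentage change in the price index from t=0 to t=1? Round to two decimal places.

23.87%

Change = (126.1 − 101.8) / 101.8 × 100
       = 24.3 / 101.8 × 100 = 23.8703%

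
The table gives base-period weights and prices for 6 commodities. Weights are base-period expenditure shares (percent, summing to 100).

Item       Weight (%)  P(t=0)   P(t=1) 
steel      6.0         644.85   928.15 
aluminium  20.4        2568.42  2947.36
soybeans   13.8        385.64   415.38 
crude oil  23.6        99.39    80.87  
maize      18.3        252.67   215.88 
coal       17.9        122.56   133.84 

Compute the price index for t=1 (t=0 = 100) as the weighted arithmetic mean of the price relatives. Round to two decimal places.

101.30

steel: 6.0 × (928.15/644.85) = 6.0 × 1.439327 = 8.6360
aluminium: 20.4 × (2947.36/2568.42) = 20.4 × 1.147538 = 23.4098
soybeans: 13.8 × (415.38/385.64) = 13.8 × 1.077119 = 14.8642
crude oil: 23.6 × (80.87/99.39) = 23.6 × 0.813663 = 19.2025
maize: 18.3 × (215.88/252.67) = 18.3 × 0.854395 = 15.6354
coal: 17.9 × (133.84/122.56) = 17.9 × 1.092037 = 19.5475
Index = Σ wᵢ·(p₁ᵢ/p₀ᵢ) = 8.6360 + 23.4098 + 14.8642 + 19.2025 + 15.6354 + 19.5475 = 101.2953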